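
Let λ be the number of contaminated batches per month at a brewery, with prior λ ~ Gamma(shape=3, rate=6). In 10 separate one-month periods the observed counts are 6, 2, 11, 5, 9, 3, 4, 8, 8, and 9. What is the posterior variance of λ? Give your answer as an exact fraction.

Total count: 6 + 2 + 11 + 5 + 9 + 3 + 4 + 8 + 8 + 9 = 65.
Total exposure: 10 months.
Gamma(α, β) with Poisson data over total exposure Σt gives posterior Gamma(α+Σx, β+Σt) = Gamma(68, 16).
Posterior variance = α'/β'² = 68/256 = 17/64.

17/64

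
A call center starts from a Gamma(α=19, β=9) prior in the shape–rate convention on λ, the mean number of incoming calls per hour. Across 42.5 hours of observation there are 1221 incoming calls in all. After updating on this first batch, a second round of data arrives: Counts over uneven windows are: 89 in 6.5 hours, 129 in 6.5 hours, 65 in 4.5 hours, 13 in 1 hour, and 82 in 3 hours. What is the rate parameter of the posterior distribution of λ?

Total count 1221 over total exposure 42.5 hours.
After the first batch: Gamma(19 + 1221, 9 + 42.5) = Gamma(1240, 103/2).
Total count: 89 + 129 + 65 + 13 + 82 = 378.
Total exposure: 6.5 + 6.5 + 4.5 + 1 + 3 = 21.5 hours.
After the second batch: Gamma(1240 + 378, 103/2 + 21.5) = Gamma(1618, 73).

73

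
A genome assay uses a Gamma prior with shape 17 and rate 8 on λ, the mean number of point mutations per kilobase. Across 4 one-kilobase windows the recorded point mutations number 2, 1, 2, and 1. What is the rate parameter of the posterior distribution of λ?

12

Total count: 2 + 1 + 2 + 1 = 6.
Total exposure: 4 kilobases.
The Gamma prior is conjugate for the Poisson rate, so λ | data ~ Gamma(17+6, 8+4) = Gamma(23, 12).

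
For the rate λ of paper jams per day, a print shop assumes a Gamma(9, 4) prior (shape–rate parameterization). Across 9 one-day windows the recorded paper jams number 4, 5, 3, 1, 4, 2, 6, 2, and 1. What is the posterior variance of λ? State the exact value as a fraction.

37/169

Total count: 4 + 5 + 3 + 1 + 4 + 2 + 6 + 2 + 1 = 28.
Total exposure: 9 days.
Conjugate update: add total count to the shape and total exposure to the rate, giving Gamma(37, 13).
Posterior variance = α'/β'² = 37/169.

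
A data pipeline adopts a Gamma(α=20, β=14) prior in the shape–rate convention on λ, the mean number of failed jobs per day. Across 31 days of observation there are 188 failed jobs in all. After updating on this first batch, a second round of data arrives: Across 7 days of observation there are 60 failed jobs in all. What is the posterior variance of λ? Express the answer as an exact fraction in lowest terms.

Total count 188 over total exposure 31 days.
After the first batch: Gamma(20 + 188, 14 + 31) = Gamma(208, 45).
Total count 60 over total exposure 7 days.
After the second batch: Gamma(208 + 60, 45 + 7) = Gamma(268, 52).
Posterior variance = α'/β'² = 268/2704 = 67/676.

67/676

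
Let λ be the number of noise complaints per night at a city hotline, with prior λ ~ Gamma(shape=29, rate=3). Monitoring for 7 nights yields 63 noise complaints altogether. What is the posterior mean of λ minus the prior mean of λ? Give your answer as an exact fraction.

Total count 63 over total exposure 7 nights.
Posterior: α' = 29 + 63 = 92, β' = 3 + 7 = 10.
Posterior mean = 92/10 = 46/5; prior mean = 29/3 = 29/3. Difference = 46/5 − 29/3 = -7/15.

-7/15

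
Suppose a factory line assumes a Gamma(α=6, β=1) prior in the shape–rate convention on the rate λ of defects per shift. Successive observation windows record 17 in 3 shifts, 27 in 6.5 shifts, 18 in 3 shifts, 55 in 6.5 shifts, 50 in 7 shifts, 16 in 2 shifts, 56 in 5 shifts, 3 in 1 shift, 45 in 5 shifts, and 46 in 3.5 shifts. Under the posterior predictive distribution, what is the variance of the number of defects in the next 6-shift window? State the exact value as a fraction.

Total count: 17 + 27 + 18 + 55 + 50 + 16 + 56 + 3 + 45 + 46 = 333.
Total exposure: 3 + 6.5 + 3 + 6.5 + 7 + 2 + 5 + 1 + 5 + 3.5 = 42.5 shifts.
Conjugate update: add total count to the shape and total exposure to the rate, giving Gamma(339, 87/2).
The posterior predictive for a window of length T is Negative Binomial with variance T·α'·(β'+T)/β'² = 6·339·(99/2)/(7569/4) = 44748/841.

44748/841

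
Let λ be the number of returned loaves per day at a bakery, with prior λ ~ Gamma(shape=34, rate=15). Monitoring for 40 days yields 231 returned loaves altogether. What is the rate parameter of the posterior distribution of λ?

55

Total count 231 over total exposure 40 days.
Conjugate update: add total count to the shape and total exposure to the rate, giving Gamma(265, 55).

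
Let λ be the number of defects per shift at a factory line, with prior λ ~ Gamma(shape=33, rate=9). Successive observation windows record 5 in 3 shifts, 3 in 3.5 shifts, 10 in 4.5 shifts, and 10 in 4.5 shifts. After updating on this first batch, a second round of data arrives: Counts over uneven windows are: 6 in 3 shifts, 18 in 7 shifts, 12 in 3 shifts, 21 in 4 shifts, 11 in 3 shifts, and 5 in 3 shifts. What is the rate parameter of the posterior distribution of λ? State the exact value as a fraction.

Total count: 5 + 3 + 10 + 10 = 28.
Total exposure: 3 + 3.5 + 4.5 + 4.5 = 15.5 shifts.
After the first batch: Gamma(33 + 28, 9 + 15.5) = Gamma(61, 49/2).
Total count: 6 + 18 + 12 + 21 + 11 + 5 = 73.
Total exposure: 3 + 7 + 3 + 4 + 3 + 3 = 23 shifts.
After the second batch: Gamma(61 + 73, 49/2 + 23) = Gamma(134, 95/2).

95/2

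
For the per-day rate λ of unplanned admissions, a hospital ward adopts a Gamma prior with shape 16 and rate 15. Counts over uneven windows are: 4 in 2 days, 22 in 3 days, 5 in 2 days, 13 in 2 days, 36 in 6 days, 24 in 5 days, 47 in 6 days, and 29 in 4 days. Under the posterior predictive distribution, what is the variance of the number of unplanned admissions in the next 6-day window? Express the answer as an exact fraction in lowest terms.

6664/225

Total count: 4 + 22 + 5 + 13 + 36 + 24 + 47 + 29 = 180.
Total exposure: 2 + 3 + 2 + 2 + 6 + 5 + 6 + 4 = 30 days.
By Gamma–Poisson conjugacy, the posterior is Gamma(α + Σx, β + Σt) = Gamma(16 + 180, 15 + 30) = Gamma(196, 45).
The posterior predictive for a window of length T is Negative Binomial with variance T·α'·(β'+T)/β'² = 6·196·51/2025 = 6664/225.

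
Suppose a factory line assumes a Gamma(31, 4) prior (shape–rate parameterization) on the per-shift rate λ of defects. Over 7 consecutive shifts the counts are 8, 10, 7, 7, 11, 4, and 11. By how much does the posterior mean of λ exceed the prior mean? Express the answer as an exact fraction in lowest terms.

15/44

Total count: 8 + 10 + 7 + 7 + 11 + 4 + 11 = 58.
Total exposure: 7 shifts.
By Gamma–Poisson conjugacy, the posterior is Gamma(α + Σx, β + Σt) = Gamma(31 + 58, 4 + 7) = Gamma(89, 11).
Posterior mean = 89/11 = 89/11; prior mean = 31/4 = 31/4. Difference = 89/11 − 31/4 = 15/44.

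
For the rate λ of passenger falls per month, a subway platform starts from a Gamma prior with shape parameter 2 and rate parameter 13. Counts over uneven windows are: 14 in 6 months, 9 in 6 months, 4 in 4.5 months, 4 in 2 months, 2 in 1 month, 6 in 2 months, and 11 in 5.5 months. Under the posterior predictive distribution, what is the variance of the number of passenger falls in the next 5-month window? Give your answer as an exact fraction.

Total count: 14 + 9 + 4 + 4 + 2 + 6 + 11 = 50.
Total exposure: 6 + 6 + 4.5 + 2 + 1 + 2 + 5.5 = 27 months.
Posterior: α' = 2 + 50 = 52, β' = 13 + 27 = 40.
The posterior predictive for a window of length T is Negative Binomial with variance T·α'·(β'+T)/β'² = 5·52·45/1600 = 117/16.

117/16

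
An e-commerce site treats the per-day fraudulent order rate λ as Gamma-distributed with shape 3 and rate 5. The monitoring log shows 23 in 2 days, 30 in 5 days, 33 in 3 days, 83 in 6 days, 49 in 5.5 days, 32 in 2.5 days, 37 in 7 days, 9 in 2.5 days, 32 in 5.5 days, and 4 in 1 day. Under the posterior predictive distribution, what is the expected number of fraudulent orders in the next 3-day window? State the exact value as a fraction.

67/3

Total count: 23 + 30 + 33 + 83 + 49 + 32 + 37 + 9 + 32 + 4 = 332.
Total exposure: 2 + 5 + 3 + 6 + 5.5 + 2.5 + 7 + 2.5 + 5.5 + 1 = 40 days.
The Gamma prior is conjugate for the Poisson rate, so λ | data ~ Gamma(3+332, 5+40) = Gamma(335, 45).
Predictive mean over a 3-day window = T·E[λ|data] = 3·335/45 = 67/3.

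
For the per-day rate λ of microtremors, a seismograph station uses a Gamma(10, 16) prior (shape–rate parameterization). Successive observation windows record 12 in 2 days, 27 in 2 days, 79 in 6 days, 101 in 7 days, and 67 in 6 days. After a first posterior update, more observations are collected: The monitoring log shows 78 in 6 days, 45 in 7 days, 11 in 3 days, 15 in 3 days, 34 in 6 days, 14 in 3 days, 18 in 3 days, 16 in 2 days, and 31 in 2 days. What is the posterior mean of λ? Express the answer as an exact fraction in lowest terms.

Total count: 12 + 27 + 79 + 101 + 67 = 286.
Total exposure: 2 + 2 + 6 + 7 + 6 = 23 days.
After the first batch: Gamma(10 + 286, 16 + 23) = Gamma(296, 39).
Total count: 78 + 45 + 11 + 15 + 34 + 14 + 18 + 16 + 31 = 262.
Total exposure: 6 + 7 + 3 + 3 + 6 + 3 + 3 + 2 + 2 = 35 days.
After the second batch: Gamma(296 + 262, 39 + 35) = Gamma(558, 74).
Posterior mean = α'/β' = 558/74 = 279/37.

279/37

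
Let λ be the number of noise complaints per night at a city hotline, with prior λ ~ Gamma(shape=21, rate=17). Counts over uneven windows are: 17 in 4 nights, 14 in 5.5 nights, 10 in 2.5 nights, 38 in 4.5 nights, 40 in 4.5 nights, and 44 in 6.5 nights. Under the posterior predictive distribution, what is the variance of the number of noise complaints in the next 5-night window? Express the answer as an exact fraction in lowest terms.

Total count: 17 + 14 + 10 + 38 + 40 + 44 = 163.
Total exposure: 4 + 5.5 + 2.5 + 4.5 + 4.5 + 6.5 = 27.5 nights.
Gamma(α, β) with Poisson data over total exposure Σt gives posterior Gamma(α+Σx, β+Σt) = Gamma(184, 89/2).
The posterior predictive for a window of length T is Negative Binomial with variance T·α'·(β'+T)/β'² = 5·184·(99/2)/(7921/4) = 182160/7921.

182160/7921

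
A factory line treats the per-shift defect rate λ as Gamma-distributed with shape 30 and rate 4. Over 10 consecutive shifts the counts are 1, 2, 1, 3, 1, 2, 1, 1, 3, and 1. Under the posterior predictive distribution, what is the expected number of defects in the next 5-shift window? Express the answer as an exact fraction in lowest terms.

Total count: 1 + 2 + 1 + 3 + 1 + 2 + 1 + 1 + 3 + 1 = 16.
Total exposure: 10 shifts.
Gamma(α, β) with Poisson data over total exposure Σt gives posterior Gamma(α+Σx, β+Σt) = Gamma(46, 14).
Predictive mean over a 5-shift window = T·E[λ|data] = 5·46/14 = 115/7.

115/7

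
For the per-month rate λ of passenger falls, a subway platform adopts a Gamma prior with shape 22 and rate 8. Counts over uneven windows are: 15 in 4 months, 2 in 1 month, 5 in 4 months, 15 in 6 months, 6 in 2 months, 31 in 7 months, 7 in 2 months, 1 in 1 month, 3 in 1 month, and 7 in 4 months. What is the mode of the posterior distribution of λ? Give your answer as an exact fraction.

Total count: 15 + 2 + 5 + 15 + 6 + 31 + 7 + 1 + 3 + 7 = 92.
Total exposure: 4 + 1 + 4 + 6 + 2 + 7 + 2 + 1 + 1 + 4 = 32 months.
Posterior: α' = 22 + 92 = 114, β' = 8 + 32 = 40.
Posterior mode = (α'−1)/β' = 113/40.

113/40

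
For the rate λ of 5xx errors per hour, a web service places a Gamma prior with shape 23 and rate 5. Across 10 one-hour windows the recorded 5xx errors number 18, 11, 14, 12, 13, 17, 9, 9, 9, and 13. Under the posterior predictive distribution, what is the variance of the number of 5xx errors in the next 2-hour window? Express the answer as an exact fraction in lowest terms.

Total count: 18 + 11 + 14 + 12 + 13 + 17 + 9 + 9 + 9 + 13 = 125.
Total exposure: 10 hours.
Conjugate update: add total count to the shape and total exposure to the rate, giving Gamma(148, 15).
The posterior predictive for a window of length T is Negative Binomial with variance T·α'·(β'+T)/β'² = 2·148·17/225 = 5032/225.

5032/225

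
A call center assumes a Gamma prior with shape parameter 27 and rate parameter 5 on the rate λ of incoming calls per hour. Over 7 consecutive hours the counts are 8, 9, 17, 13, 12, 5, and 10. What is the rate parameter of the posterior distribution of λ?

12

Total count: 8 + 9 + 17 + 13 + 12 + 5 + 10 = 74.
Total exposure: 7 hours.
By Gamma–Poisson conjugacy, the posterior is Gamma(α + Σx, β + Σt) = Gamma(27 + 74, 5 + 7) = Gamma(101, 12).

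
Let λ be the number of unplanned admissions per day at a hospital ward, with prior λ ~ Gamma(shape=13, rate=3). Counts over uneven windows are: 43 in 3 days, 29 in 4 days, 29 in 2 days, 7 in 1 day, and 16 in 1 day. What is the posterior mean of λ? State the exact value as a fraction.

137/14

Total count: 43 + 29 + 29 + 7 + 16 = 124.
Total exposure: 3 + 4 + 2 + 1 + 1 = 11 days.
Gamma(α, β) with Poisson data over total exposure Σt gives posterior Gamma(α+Σx, β+Σt) = Gamma(137, 14).
Posterior mean = α'/β' = 137/14.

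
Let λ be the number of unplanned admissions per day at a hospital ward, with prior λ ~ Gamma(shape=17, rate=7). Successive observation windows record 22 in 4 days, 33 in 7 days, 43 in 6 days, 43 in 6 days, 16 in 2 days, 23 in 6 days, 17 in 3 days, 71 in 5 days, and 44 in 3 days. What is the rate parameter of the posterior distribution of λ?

49

Total count: 22 + 33 + 43 + 43 + 16 + 23 + 17 + 71 + 44 = 312.
Total exposure: 4 + 7 + 6 + 6 + 2 + 6 + 3 + 5 + 3 = 42 days.
Posterior: α' = 17 + 312 = 329, β' = 7 + 42 = 49.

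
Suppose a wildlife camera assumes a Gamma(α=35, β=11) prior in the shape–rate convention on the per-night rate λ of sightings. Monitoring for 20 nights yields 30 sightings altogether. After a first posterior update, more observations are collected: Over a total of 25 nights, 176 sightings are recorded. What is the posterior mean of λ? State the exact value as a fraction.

241/56

Total count 30 over total exposure 20 nights.
After the first batch: Gamma(35 + 30, 11 + 20) = Gamma(65, 31).
Total count 176 over total exposure 25 nights.
After the second batch: Gamma(65 + 176, 31 + 25) = Gamma(241, 56).
Posterior mean = α'/β' = 241/56.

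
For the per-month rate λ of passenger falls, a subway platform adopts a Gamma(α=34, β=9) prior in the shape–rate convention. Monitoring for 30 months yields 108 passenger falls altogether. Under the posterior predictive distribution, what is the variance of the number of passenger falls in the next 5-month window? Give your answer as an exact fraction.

Total count 108 over total exposure 30 months.
By Gamma–Poisson conjugacy, the posterior is Gamma(α + Σx, β + Σt) = Gamma(34 + 108, 9 + 30) = Gamma(142, 39).
The posterior predictive for a window of length T is Negative Binomial with variance T·α'·(β'+T)/β'² = 5·142·44/1521 = 31240/1521.

31240/1521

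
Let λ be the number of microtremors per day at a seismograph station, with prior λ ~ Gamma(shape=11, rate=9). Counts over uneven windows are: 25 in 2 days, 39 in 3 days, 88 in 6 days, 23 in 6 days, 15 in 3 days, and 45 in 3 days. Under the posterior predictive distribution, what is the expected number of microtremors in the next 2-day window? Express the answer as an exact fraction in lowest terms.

Total count: 25 + 39 + 88 + 23 + 15 + 45 = 235.
Total exposure: 2 + 3 + 6 + 6 + 3 + 3 = 23 days.
Conjugate update: add total count to the shape and total exposure to the rate, giving Gamma(246, 32).
Predictive mean over a 2-day window = T·E[λ|data] = 2·246/32 = 123/8.

123/8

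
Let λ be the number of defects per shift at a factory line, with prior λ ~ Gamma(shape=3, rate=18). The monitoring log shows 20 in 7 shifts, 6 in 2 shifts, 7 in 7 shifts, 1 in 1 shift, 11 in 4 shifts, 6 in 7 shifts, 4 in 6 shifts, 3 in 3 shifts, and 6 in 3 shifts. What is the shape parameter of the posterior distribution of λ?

Total count: 20 + 6 + 7 + 1 + 11 + 6 + 4 + 3 + 6 = 64.
Total exposure: 7 + 2 + 7 + 1 + 4 + 7 + 6 + 3 + 3 = 40 shifts.
Gamma(α, β) with Poisson data over total exposure Σt gives posterior Gamma(α+Σx, β+Σt) = Gamma(67, 58).

67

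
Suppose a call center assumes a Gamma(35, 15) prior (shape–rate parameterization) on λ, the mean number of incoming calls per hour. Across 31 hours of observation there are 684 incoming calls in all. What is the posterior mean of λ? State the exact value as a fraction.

Total count 684 over total exposure 31 hours.
Gamma(α, β) with Poisson data over total exposure Σt gives posterior Gamma(α+Σx, β+Σt) = Gamma(719, 46).
Posterior mean = α'/β' = 719/46.

719/46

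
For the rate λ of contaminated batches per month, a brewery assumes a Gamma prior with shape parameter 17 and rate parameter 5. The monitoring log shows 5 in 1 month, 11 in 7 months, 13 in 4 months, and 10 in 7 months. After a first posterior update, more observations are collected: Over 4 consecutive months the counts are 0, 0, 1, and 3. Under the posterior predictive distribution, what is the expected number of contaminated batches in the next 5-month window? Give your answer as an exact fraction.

Total count: 5 + 11 + 13 + 10 = 39.
Total exposure: 1 + 7 + 4 + 7 = 19 months.
After the first batch: Gamma(17 + 39, 5 + 19) = Gamma(56, 24).
Total count: 0 + 0 + 1 + 3 = 4.
Total exposure: 4 months.
After the second batch: Gamma(56 + 4, 24 + 4) = Gamma(60, 28).
Predictive mean over a 5-month window = T·E[λ|data] = 5·60/28 = 75/7.

75/7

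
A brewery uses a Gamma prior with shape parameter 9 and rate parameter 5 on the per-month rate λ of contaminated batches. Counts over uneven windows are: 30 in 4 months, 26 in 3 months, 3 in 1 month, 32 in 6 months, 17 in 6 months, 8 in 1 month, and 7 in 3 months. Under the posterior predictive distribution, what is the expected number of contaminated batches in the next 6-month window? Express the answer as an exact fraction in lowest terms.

Total count: 30 + 26 + 3 + 32 + 17 + 8 + 7 = 123.
Total exposure: 4 + 3 + 1 + 6 + 6 + 1 + 3 = 24 months.
By Gamma–Poisson conjugacy, the posterior is Gamma(α + Σx, β + Σt) = Gamma(9 + 123, 5 + 24) = Gamma(132, 29).
Predictive mean over a 6-month window = T·E[λ|data] = 6·132/29 = 792/29.

792/29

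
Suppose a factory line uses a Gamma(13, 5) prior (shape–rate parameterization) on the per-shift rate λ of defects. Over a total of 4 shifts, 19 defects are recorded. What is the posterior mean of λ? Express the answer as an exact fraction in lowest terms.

32/9

Total count 19 over total exposure 4 shifts.
By Gamma–Poisson conjugacy, the posterior is Gamma(α + Σx, β + Σt) = Gamma(13 + 19, 5 + 4) = Gamma(32, 9).
Posterior mean = α'/β' = 32/9.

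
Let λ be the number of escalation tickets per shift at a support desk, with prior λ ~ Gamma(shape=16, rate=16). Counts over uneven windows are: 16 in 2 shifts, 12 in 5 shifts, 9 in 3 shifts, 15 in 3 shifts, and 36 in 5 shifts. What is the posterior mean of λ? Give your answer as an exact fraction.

52/17

Total count: 16 + 12 + 9 + 15 + 36 = 88.
Total exposure: 2 + 5 + 3 + 3 + 5 = 18 shifts.
By Gamma–Poisson conjugacy, the posterior is Gamma(α + Σx, β + Σt) = Gamma(16 + 88, 16 + 18) = Gamma(104, 34).
Posterior mean = α'/β' = 104/34 = 52/17.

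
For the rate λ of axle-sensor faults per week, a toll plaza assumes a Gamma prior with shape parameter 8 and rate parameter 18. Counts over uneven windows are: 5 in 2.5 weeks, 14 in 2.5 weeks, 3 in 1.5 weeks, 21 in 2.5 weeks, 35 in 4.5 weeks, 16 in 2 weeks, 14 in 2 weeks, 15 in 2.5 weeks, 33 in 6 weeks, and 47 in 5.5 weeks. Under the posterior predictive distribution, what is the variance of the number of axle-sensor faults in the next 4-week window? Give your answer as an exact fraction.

180616/9801

Total count: 5 + 14 + 3 + 21 + 35 + 16 + 14 + 15 + 33 + 47 = 203.
Total exposure: 2.5 + 2.5 + 1.5 + 2.5 + 4.5 + 2 + 2 + 2.5 + 6 + 5.5 = 31.5 weeks.
Gamma(α, β) with Poisson data over total exposure Σt gives posterior Gamma(α+Σx, β+Σt) = Gamma(211, 99/2).
The posterior predictive for a window of length T is Negative Binomial with variance T·α'·(β'+T)/β'² = 4·211·(107/2)/(9801/4) = 180616/9801.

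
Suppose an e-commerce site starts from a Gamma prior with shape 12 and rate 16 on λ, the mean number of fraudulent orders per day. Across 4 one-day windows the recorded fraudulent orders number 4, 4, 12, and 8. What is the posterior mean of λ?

Total count: 4 + 4 + 12 + 8 = 28.
Total exposure: 4 days.
Conjugate update: add total count to the shape and total exposure to the rate, giving Gamma(40, 20).
Posterior mean = α'/β' = 40/20 = 2.

2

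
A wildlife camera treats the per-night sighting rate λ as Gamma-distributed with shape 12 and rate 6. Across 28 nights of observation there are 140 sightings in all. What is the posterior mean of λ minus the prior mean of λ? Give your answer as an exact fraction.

Total count 140 over total exposure 28 nights.
The Gamma prior is conjugate for the Poisson rate, so λ | data ~ Gamma(12+140, 6+28) = Gamma(152, 34).
Posterior mean = 152/34 = 76/17; prior mean = 12/6 = 2. Difference = 76/17 − 2 = 42/17.

42/17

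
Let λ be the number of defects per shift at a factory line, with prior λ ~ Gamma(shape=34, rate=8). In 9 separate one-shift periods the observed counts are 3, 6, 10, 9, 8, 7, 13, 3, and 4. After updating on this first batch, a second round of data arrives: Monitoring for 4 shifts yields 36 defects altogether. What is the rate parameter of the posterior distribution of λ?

Total count: 3 + 6 + 10 + 9 + 8 + 7 + 13 + 3 + 4 = 63.
Total exposure: 9 shifts.
After the first batch: Gamma(34 + 63, 8 + 9) = Gamma(97, 17).
Total count 36 over total exposure 4 shifts.
After the second batch: Gamma(97 + 36, 17 + 4) = Gamma(133, 21).

21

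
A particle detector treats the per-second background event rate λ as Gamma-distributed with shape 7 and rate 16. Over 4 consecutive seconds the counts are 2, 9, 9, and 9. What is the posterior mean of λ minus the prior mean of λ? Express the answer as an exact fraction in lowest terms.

Total count: 2 + 9 + 9 + 9 = 29.
Total exposure: 4 seconds.
The Gamma prior is conjugate for the Poisson rate, so λ | data ~ Gamma(7+29, 16+4) = Gamma(36, 20).
Posterior mean = 36/20 = 9/5; prior mean = 7/16 = 7/16. Difference = 9/5 − 7/16 = 109/80.

109/80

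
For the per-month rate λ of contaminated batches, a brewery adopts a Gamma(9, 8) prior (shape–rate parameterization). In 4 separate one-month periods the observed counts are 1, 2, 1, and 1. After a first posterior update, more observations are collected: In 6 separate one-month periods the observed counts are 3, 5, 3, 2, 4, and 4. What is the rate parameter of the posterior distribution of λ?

18

Total count: 1 + 2 + 1 + 1 = 5.
Total exposure: 4 months.
After the first batch: Gamma(9 + 5, 8 + 4) = Gamma(14, 12).
Total count: 3 + 5 + 3 + 2 + 4 + 4 = 21.
Total exposure: 6 months.
After the second batch: Gamma(14 + 21, 12 + 6) = Gamma(35, 18).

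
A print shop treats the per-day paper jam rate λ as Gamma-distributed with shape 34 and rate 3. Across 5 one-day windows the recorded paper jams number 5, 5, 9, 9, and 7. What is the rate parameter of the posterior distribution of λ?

Total count: 5 + 5 + 9 + 9 + 7 = 35.
Total exposure: 5 days.
Posterior: α' = 34 + 35 = 69, β' = 3 + 5 = 8.

8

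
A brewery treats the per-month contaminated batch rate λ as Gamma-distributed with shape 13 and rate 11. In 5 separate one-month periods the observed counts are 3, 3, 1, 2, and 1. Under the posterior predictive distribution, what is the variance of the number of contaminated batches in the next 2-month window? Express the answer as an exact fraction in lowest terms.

207/64

Total count: 3 + 3 + 1 + 2 + 1 = 10.
Total exposure: 5 months.
Gamma(α, β) with Poisson data over total exposure Σt gives posterior Gamma(α+Σx, β+Σt) = Gamma(23, 16).
The posterior predictive for a window of length T is Negative Binomial with variance T·α'·(β'+T)/β'² = 2·23·18/256 = 207/64.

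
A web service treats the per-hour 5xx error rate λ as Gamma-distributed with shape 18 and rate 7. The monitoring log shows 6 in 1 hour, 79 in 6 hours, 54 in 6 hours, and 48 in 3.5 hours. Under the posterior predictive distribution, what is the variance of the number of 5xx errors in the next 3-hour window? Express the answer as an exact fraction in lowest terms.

65190/2209

Total count: 6 + 79 + 54 + 48 = 187.
Total exposure: 1 + 6 + 6 + 3.5 = 16.5 hours.
By Gamma–Poisson conjugacy, the posterior is Gamma(α + Σx, β + Σt) = Gamma(18 + 187, 7 + 16.5) = Gamma(205, 47/2).
The posterior predictive for a window of length T is Negative Binomial with variance T·α'·(β'+T)/β'² = 3·205·(53/2)/(2209/4) = 65190/2209.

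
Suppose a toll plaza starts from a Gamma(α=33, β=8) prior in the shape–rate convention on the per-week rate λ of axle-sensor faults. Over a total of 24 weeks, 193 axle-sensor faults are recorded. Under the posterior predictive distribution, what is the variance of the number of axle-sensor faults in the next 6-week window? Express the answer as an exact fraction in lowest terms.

Total count 193 over total exposure 24 weeks.
Gamma(α, β) with Poisson data over total exposure Σt gives posterior Gamma(α+Σx, β+Σt) = Gamma(226, 32).
The posterior predictive for a window of length T is Negative Binomial with variance T·α'·(β'+T)/β'² = 6·226·38/1024 = 6441/128.

6441/128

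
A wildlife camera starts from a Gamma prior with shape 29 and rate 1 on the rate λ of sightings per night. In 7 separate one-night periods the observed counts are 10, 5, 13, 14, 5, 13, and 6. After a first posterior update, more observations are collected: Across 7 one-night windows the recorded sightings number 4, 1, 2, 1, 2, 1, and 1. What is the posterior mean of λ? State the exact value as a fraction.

Total count: 10 + 5 + 13 + 14 + 5 + 13 + 6 = 66.
Total exposure: 7 nights.
After the first batch: Gamma(29 + 66, 1 + 7) = Gamma(95, 8).
Total count: 4 + 1 + 2 + 1 + 2 + 1 + 1 = 12.
Total exposure: 7 nights.
After the second batch: Gamma(95 + 12, 8 + 7) = Gamma(107, 15).
Posterior mean = α'/β' = 107/15.

107/15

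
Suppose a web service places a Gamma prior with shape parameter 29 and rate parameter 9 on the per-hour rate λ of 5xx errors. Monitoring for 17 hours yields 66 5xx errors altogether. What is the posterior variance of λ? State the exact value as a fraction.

Total count 66 over total exposure 17 hours.
Conjugate update: add total count to the shape and total exposure to the rate, giving Gamma(95, 26).
Posterior variance = α'/β'² = 95/676.

95/676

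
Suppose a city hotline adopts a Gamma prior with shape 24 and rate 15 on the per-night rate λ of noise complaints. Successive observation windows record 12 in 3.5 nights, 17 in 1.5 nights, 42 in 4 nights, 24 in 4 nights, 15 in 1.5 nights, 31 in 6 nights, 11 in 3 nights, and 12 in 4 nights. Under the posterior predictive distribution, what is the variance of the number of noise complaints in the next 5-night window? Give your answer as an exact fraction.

7144/289

Total count: 12 + 17 + 42 + 24 + 15 + 31 + 11 + 12 = 164.
Total exposure: 3.5 + 1.5 + 4 + 4 + 1.5 + 6 + 3 + 4 = 27.5 nights.
Conjugate update: add total count to the shape and total exposure to the rate, giving Gamma(188, 85/2).
The posterior predictive for a window of length T is Negative Binomial with variance T·α'·(β'+T)/β'² = 5·188·(95/2)/(7225/4) = 7144/289.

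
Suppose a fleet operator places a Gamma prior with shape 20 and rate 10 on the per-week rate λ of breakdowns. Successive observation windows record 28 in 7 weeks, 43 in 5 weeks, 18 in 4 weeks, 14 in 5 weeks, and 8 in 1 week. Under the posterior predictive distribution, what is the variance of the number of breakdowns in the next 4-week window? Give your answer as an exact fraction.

1179/64

Total count: 28 + 43 + 18 + 14 + 8 = 111.
Total exposure: 7 + 5 + 4 + 5 + 1 = 22 weeks.
Gamma(α, β) with Poisson data over total exposure Σt gives posterior Gamma(α+Σx, β+Σt) = Gamma(131, 32).
The posterior predictive for a window of length T is Negative Binomial with variance T·α'·(β'+T)/β'² = 4·131·36/1024 = 1179/64.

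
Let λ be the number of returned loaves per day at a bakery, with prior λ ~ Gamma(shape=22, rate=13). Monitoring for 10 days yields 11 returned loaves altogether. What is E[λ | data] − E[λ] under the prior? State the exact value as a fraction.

Total count 11 over total exposure 10 days.
The Gamma prior is conjugate for the Poisson rate, so λ | data ~ Gamma(22+11, 13+10) = Gamma(33, 23).
Posterior mean = 33/23 = 33/23; prior mean = 22/13 = 22/13. Difference = 33/23 − 22/13 = -77/299.

-77/299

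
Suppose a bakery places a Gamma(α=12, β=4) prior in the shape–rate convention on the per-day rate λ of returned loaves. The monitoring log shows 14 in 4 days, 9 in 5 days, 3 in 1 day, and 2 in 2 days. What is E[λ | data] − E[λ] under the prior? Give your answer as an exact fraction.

-1/2

Total count: 14 + 9 + 3 + 2 = 28.
Total exposure: 4 + 5 + 1 + 2 = 12 days.
Posterior: α' = 12 + 28 = 40, β' = 4 + 12 = 16.
Posterior mean = 40/16 = 5/2; prior mean = 12/4 = 3. Difference = 5/2 − 3 = -1/2.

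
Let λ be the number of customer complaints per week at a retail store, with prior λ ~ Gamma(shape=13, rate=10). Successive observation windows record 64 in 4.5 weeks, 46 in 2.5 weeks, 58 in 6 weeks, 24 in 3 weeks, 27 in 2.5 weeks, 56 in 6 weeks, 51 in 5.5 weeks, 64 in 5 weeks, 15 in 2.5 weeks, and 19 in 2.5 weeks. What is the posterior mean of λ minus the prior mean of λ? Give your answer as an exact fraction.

186/25

Total count: 64 + 46 + 58 + 24 + 27 + 56 + 51 + 64 + 15 + 19 = 424.
Total exposure: 4.5 + 2.5 + 6 + 3 + 2.5 + 6 + 5.5 + 5 + 2.5 + 2.5 = 40 weeks.
By Gamma–Poisson conjugacy, the posterior is Gamma(α + Σx, β + Σt) = Gamma(13 + 424, 10 + 40) = Gamma(437, 50).
Posterior mean = 437/50 = 437/50; prior mean = 13/10 = 13/10. Difference = 437/50 − 13/10 = 186/25.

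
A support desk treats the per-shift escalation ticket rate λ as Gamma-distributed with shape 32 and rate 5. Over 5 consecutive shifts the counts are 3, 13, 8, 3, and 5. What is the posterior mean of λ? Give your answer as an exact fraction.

32/5

Total count: 3 + 13 + 8 + 3 + 5 = 32.
Total exposure: 5 shifts.
Gamma(α, β) with Poisson data over total exposure Σt gives posterior Gamma(α+Σx, β+Σt) = Gamma(64, 10).
Posterior mean = α'/β' = 64/10 = 32/5.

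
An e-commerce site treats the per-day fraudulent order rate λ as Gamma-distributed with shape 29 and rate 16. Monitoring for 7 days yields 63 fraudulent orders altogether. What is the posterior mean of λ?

Total count 63 over total exposure 7 days.
The Gamma prior is conjugate for the Poisson rate, so λ | data ~ Gamma(29+63, 16+7) = Gamma(92, 23).
Posterior mean = α'/β' = 92/23 = 4.

4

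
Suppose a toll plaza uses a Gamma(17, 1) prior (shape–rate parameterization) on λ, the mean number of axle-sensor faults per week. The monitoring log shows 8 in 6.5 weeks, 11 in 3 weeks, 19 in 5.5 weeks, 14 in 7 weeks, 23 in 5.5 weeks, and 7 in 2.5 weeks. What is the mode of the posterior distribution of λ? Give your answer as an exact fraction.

98/31

Total count: 8 + 11 + 19 + 14 + 23 + 7 = 82.
Total exposure: 6.5 + 3 + 5.5 + 7 + 5.5 + 2.5 = 30 weeks.
Posterior: α' = 17 + 82 = 99, β' = 1 + 30 = 31.
Posterior mode = (α'−1)/β' = 98/31.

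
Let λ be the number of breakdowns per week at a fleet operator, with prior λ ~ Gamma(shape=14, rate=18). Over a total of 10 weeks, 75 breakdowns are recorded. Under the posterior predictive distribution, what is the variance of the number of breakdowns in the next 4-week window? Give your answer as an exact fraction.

Total count 75 over total exposure 10 weeks.
The Gamma prior is conjugate for the Poisson rate, so λ | data ~ Gamma(14+75, 18+10) = Gamma(89, 28).
The posterior predictive for a window of length T is Negative Binomial with variance T·α'·(β'+T)/β'² = 4·89·32/784 = 712/49.

712/49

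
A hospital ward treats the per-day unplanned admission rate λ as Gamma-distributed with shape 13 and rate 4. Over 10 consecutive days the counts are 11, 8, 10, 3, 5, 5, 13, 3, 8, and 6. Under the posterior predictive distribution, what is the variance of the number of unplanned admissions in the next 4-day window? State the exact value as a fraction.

1530/49

Total count: 11 + 8 + 10 + 3 + 5 + 5 + 13 + 3 + 8 + 6 = 72.
Total exposure: 10 days.
Posterior: α' = 13 + 72 = 85, β' = 4 + 10 = 14.
The posterior predictive for a window of length T is Negative Binomial with variance T·α'·(β'+T)/β'² = 4·85·18/196 = 1530/49.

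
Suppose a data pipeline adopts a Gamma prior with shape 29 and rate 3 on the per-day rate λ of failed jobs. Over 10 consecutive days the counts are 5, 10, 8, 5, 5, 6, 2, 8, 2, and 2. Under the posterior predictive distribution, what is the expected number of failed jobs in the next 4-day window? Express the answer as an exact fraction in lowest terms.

Total count: 5 + 10 + 8 + 5 + 5 + 6 + 2 + 8 + 2 + 2 = 53.
Total exposure: 10 days.
Conjugate update: add total count to the shape and total exposure to the rate, giving Gamma(82, 13).
Predictive mean over a 4-day window = T·E[λ|data] = 4·82/13 = 328/13.

328/13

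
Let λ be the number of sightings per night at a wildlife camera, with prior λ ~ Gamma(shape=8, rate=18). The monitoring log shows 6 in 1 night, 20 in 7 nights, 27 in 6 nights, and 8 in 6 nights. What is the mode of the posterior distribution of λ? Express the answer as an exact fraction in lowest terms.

Total count: 6 + 20 + 27 + 8 = 61.
Total exposure: 1 + 7 + 6 + 6 = 20 nights.
Gamma(α, β) with Poisson data over total exposure Σt gives posterior Gamma(α+Σx, β+Σt) = Gamma(69, 38).
Posterior mode = (α'−1)/β' = 68/38 = 34/19.

34/19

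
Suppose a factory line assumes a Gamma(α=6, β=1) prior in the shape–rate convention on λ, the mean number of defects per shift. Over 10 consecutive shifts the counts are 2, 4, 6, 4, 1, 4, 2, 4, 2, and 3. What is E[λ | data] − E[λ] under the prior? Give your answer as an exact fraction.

-28/11

Total count: 2 + 4 + 6 + 4 + 1 + 4 + 2 + 4 + 2 + 3 = 32.
Total exposure: 10 shifts.
Posterior: α' = 6 + 32 = 38, β' = 1 + 10 = 11.
Posterior mean = 38/11 = 38/11; prior mean = 6/1 = 6. Difference = 38/11 − 6 = -28/11.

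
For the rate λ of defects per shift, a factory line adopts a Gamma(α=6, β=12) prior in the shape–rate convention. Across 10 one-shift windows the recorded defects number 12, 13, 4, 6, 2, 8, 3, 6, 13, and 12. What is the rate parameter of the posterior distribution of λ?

Total count: 12 + 13 + 4 + 6 + 2 + 8 + 3 + 6 + 13 + 12 = 79.
Total exposure: 10 shifts.
Posterior: α' = 6 + 79 = 85, β' = 12 + 10 = 22.

22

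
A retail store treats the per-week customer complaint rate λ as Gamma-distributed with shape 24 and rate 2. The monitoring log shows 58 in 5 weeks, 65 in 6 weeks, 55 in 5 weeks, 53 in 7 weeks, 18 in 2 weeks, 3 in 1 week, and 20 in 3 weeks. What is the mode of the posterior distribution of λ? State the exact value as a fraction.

295/31

Total count: 58 + 65 + 55 + 53 + 18 + 3 + 20 = 272.
Total exposure: 5 + 6 + 5 + 7 + 2 + 1 + 3 = 29 weeks.
By Gamma–Poisson conjugacy, the posterior is Gamma(α + Σx, β + Σt) = Gamma(24 + 272, 2 + 29) = Gamma(296, 31).
Posterior mode = (α'−1)/β' = 295/31.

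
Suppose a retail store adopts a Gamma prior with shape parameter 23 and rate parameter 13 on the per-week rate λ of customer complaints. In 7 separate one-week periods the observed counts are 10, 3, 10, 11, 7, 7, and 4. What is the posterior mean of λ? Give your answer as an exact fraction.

15/4

Total count: 10 + 3 + 10 + 11 + 7 + 7 + 4 = 52.
Total exposure: 7 weeks.
By Gamma–Poisson conjugacy, the posterior is Gamma(α + Σx, β + Σt) = Gamma(23 + 52, 13 + 7) = Gamma(75, 20).
Posterior mean = α'/β' = 75/20 = 15/4.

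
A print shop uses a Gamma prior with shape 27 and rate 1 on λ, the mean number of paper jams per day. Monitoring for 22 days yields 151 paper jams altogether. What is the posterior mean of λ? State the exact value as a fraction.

178/23

Total count 151 over total exposure 22 days.
By Gamma–Poisson conjugacy, the posterior is Gamma(α + Σx, β + Σt) = Gamma(27 + 151, 1 + 22) = Gamma(178, 23).
Posterior mean = α'/β' = 178/23.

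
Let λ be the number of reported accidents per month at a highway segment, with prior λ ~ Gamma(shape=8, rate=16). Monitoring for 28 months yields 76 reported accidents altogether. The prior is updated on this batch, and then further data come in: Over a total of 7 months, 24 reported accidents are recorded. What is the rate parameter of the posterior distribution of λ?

51

Total count 76 over total exposure 28 months.
After the first batch: Gamma(8 + 76, 16 + 28) = Gamma(84, 44).
Total count 24 over total exposure 7 months.
After the second batch: Gamma(84 + 24, 44 + 7) = Gamma(108, 51).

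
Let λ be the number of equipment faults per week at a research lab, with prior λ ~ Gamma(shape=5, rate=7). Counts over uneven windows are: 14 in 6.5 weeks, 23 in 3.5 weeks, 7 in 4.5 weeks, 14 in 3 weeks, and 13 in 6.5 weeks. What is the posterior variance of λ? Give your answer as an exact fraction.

Total count: 14 + 23 + 7 + 14 + 13 = 71.
Total exposure: 6.5 + 3.5 + 4.5 + 3 + 6.5 = 24 weeks.
Conjugate update: add total count to the shape and total exposure to the rate, giving Gamma(76, 31).
Posterior variance = α'/β'² = 76/961.

76/961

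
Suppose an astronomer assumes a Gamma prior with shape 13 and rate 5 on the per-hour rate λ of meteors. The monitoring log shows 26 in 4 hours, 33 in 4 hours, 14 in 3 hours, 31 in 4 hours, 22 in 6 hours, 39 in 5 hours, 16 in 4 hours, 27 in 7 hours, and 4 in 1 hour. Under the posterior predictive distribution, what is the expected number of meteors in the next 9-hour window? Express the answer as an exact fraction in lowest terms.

2025/43

Total count: 26 + 33 + 14 + 31 + 22 + 39 + 16 + 27 + 4 = 212.
Total exposure: 4 + 4 + 3 + 4 + 6 + 5 + 4 + 7 + 1 = 38 hours.
Gamma(α, β) with Poisson data over total exposure Σt gives posterior Gamma(α+Σx, β+Σt) = Gamma(225, 43).
Predictive mean over a 9-hour window = T·E[λ|data] = 9·225/43 = 2025/43.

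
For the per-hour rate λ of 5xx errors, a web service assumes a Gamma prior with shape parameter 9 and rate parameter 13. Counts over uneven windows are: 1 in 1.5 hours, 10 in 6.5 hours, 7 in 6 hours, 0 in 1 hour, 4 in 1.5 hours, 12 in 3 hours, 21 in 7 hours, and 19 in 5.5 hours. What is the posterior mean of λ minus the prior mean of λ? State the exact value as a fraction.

674/585

Total count: 1 + 10 + 7 + 0 + 4 + 12 + 21 + 19 = 74.
Total exposure: 1.5 + 6.5 + 6 + 1 + 1.5 + 3 + 7 + 5.5 = 32 hours.
Posterior: α' = 9 + 74 = 83, β' = 13 + 32 = 45.
Posterior mean = 83/45 = 83/45; prior mean = 9/13 = 9/13. Difference = 83/45 − 9/13 = 674/585.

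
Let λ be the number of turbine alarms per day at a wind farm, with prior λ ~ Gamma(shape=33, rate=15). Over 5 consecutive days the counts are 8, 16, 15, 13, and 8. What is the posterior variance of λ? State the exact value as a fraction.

Total count: 8 + 16 + 15 + 13 + 8 = 60.
Total exposure: 5 days.
By Gamma–Poisson conjugacy, the posterior is Gamma(α + Σx, β + Σt) = Gamma(33 + 60, 15 + 5) = Gamma(93, 20).
Posterior variance = α'/β'² = 93/400.

93/400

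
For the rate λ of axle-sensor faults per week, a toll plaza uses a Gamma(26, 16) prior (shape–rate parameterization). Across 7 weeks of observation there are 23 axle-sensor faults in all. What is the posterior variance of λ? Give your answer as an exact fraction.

Total count 23 over total exposure 7 weeks.
Posterior: α' = 26 + 23 = 49, β' = 16 + 7 = 23.
Posterior variance = α'/β'² = 49/529.

49/529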